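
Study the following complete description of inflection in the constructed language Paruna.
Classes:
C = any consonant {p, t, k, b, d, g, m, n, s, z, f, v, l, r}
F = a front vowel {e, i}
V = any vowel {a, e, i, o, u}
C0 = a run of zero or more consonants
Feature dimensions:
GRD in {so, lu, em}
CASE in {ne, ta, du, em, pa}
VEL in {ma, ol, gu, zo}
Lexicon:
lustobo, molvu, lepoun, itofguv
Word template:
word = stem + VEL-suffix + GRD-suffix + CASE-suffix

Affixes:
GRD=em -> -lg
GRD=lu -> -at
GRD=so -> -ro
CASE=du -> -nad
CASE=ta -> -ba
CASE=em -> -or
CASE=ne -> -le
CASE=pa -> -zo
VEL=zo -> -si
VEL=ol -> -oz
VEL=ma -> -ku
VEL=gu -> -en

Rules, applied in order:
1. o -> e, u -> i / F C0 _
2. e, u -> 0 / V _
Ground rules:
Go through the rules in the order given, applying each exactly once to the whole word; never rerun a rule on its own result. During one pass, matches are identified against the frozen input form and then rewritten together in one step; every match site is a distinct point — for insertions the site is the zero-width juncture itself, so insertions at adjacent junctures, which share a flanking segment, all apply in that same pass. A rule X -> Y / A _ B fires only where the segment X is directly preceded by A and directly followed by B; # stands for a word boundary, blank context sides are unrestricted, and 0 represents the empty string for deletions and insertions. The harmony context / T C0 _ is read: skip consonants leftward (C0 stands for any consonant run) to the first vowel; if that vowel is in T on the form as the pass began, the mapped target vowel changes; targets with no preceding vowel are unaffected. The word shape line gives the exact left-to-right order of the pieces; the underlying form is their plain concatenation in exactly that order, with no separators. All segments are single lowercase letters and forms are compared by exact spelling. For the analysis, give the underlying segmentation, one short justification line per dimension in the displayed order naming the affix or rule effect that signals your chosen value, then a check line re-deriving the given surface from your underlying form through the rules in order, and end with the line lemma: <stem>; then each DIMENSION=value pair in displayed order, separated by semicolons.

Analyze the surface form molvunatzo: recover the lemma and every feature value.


underlying: molvu-en-at-zo
GRD=lu - signalled by the affix -at
CASE=pa - signalled by the affix -zo
VEL=gu - signalled by the affix -en
check: molvuenatzo -> molvuenatzo -> molvunatzo
lemma: molvu; GRD=lu; CASE=pa; VEL=gu


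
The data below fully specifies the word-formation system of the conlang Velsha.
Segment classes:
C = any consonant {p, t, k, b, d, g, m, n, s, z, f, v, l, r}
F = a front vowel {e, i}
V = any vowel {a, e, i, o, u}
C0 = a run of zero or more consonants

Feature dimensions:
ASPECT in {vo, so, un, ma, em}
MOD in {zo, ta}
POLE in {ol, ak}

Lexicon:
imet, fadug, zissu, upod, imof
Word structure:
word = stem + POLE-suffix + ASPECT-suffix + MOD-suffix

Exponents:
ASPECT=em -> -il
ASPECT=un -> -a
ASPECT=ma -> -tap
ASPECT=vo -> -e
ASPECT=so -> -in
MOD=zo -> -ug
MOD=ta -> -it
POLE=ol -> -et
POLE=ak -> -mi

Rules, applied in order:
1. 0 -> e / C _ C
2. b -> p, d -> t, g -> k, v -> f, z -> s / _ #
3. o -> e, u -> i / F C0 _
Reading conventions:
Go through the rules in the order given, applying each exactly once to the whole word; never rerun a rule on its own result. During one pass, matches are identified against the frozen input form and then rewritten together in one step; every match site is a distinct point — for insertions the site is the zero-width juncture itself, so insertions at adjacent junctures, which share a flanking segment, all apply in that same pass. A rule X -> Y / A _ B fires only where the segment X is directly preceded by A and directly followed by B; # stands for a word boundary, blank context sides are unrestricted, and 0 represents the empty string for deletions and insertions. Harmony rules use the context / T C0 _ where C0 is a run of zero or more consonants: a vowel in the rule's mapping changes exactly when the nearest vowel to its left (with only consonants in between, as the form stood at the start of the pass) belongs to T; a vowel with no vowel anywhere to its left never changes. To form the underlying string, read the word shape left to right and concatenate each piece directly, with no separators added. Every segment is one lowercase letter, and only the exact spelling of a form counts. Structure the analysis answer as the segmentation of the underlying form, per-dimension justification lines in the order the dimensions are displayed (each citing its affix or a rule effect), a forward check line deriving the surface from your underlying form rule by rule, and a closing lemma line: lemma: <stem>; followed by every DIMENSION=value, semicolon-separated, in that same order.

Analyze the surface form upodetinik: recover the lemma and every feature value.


underlying: upod-et-in-ug
ASPECT=so - signalled by the affix -in
MOD=zo - signalled by the affix -ug
POLE=ol - signalled by the affix -et
check: upodetinug -> upodetinug -> upodetinuk -> upodetinik
lemma: upod; ASPECT=so; MOD=zo; POLE=ol


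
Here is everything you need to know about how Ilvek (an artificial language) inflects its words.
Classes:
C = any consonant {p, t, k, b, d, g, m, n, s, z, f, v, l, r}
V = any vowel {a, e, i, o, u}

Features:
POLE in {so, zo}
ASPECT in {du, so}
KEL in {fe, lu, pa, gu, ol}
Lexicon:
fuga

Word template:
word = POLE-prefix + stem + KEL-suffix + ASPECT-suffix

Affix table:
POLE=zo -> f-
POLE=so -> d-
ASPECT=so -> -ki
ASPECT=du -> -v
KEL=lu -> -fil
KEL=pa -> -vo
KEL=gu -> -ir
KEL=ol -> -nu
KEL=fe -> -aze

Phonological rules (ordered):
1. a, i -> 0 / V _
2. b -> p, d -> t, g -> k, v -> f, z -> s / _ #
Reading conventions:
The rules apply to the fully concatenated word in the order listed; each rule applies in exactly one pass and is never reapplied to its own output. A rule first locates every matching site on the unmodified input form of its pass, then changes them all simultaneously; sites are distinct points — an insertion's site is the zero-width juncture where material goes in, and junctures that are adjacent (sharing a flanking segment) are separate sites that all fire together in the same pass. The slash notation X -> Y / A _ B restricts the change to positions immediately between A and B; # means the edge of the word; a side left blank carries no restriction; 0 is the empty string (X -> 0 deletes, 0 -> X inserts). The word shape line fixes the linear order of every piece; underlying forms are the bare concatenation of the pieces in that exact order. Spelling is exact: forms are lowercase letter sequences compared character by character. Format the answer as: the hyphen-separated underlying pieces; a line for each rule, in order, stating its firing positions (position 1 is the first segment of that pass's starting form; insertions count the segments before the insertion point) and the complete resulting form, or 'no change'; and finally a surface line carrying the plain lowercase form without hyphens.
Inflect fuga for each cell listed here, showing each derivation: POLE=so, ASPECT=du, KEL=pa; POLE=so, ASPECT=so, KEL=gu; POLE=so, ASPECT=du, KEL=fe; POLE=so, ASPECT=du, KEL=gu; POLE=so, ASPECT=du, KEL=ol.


cell POLE=so, ASPECT=du, KEL=pa:
underlying: d-fuga-vo-v
1. a, i -> 0 / V _: no change
2. b -> p, d -> t, g -> k, v -> f, z -> s / _ #: fires at position(s) 8: dfugavof
surface: dfugavof

cell POLE=so, ASPECT=so, KEL=gu:
underlying: d-fuga-ir-ki
1. a, i -> 0 / V _: fires at position(s) 6: dfugarki
2. b -> p, d -> t, g -> k, v -> f, z -> s / _ #: no change
surface: dfugarki

cell POLE=so, ASPECT=du, KEL=fe:
underlying: d-fuga-aze-v
1. a, i -> 0 / V _: fires at position(s) 6: dfugazev
2. b -> p, d -> t, g -> k, v -> f, z -> s / _ #: fires at position(s) 8: dfugazef
surface: dfugazef

cell POLE=so, ASPECT=du, KEL=gu:
underlying: d-fuga-ir-v
1. a, i -> 0 / V _: fires at position(s) 6: dfugarv
2. b -> p, d -> t, g -> k, v -> f, z -> s / _ #: fires at position(s) 7: dfugarf
surface: dfugarf

cell POLE=so, ASPECT=du, KEL=ol:
underlying: d-fuga-nu-v
1. a, i -> 0 / V _: no change
2. b -> p, d -> t, g -> k, v -> f, z -> s / _ #: fires at position(s) 8: dfuganuf
surface: dfuganuf


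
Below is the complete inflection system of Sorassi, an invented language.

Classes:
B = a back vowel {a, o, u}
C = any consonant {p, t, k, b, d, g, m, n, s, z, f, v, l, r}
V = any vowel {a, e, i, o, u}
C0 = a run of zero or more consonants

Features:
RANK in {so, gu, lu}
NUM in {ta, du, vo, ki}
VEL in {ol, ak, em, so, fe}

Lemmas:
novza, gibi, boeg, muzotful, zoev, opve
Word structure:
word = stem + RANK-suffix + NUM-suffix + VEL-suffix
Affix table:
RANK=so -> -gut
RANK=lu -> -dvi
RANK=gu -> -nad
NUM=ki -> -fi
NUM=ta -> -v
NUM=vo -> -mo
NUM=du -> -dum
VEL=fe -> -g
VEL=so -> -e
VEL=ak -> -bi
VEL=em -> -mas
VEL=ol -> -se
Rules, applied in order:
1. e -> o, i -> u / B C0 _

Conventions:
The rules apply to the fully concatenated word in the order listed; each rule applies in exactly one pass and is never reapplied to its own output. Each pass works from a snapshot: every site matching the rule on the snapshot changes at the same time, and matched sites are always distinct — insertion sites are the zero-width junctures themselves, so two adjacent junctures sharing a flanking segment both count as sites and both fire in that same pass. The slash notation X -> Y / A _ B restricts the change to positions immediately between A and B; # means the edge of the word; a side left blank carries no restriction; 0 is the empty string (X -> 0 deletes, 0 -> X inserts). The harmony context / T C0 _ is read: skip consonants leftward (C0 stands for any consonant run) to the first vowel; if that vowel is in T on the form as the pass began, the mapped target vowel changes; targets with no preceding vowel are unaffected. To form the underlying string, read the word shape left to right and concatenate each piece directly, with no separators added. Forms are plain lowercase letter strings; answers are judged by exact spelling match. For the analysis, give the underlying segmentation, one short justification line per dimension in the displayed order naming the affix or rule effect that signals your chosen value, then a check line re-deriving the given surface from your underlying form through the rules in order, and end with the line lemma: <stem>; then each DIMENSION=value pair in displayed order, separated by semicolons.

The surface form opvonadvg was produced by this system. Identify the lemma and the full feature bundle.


underlying: opve-nad-v-g
RANK=gu - signalled by the affix -nad
NUM=ta - signalled by the affix -v
VEL=fe - signalled by the affix -g
check: opvenadvg -> opvonadvg
lemma: opve; RANK=gu; NUM=ta; VEL=fe


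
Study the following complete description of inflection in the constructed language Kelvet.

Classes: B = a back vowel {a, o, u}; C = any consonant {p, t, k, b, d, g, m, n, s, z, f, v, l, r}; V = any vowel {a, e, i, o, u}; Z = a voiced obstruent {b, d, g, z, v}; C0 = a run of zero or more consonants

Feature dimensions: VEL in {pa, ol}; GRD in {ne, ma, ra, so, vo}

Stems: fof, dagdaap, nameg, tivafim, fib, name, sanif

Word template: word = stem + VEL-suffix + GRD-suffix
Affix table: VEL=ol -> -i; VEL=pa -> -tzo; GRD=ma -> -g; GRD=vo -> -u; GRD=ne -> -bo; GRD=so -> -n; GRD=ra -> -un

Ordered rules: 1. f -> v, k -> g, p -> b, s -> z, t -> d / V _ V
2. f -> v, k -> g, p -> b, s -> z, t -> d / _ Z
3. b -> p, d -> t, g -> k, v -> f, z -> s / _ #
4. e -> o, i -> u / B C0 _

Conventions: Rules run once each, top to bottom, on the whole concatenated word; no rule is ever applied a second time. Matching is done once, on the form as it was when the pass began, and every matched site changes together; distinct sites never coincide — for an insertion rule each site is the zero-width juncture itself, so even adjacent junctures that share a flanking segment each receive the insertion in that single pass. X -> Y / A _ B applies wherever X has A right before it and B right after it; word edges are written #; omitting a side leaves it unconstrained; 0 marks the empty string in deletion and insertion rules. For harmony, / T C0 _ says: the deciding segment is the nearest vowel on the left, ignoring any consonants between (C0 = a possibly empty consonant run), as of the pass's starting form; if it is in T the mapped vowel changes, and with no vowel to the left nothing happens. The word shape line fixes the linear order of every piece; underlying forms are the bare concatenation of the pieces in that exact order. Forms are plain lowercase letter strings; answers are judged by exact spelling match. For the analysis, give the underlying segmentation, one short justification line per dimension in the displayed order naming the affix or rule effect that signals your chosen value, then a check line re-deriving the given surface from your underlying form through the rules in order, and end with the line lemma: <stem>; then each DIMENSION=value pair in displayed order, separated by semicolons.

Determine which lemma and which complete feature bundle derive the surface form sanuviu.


underlying: sanif-i-u
VEL=ol - signalled by the affix -i
GRD=vo - signalled by the affix -u
check: sanifiu -> saniviu -> saniviu -> saniviu -> sanuviu
lemma: sanif; VEL=ol; GRD=vo


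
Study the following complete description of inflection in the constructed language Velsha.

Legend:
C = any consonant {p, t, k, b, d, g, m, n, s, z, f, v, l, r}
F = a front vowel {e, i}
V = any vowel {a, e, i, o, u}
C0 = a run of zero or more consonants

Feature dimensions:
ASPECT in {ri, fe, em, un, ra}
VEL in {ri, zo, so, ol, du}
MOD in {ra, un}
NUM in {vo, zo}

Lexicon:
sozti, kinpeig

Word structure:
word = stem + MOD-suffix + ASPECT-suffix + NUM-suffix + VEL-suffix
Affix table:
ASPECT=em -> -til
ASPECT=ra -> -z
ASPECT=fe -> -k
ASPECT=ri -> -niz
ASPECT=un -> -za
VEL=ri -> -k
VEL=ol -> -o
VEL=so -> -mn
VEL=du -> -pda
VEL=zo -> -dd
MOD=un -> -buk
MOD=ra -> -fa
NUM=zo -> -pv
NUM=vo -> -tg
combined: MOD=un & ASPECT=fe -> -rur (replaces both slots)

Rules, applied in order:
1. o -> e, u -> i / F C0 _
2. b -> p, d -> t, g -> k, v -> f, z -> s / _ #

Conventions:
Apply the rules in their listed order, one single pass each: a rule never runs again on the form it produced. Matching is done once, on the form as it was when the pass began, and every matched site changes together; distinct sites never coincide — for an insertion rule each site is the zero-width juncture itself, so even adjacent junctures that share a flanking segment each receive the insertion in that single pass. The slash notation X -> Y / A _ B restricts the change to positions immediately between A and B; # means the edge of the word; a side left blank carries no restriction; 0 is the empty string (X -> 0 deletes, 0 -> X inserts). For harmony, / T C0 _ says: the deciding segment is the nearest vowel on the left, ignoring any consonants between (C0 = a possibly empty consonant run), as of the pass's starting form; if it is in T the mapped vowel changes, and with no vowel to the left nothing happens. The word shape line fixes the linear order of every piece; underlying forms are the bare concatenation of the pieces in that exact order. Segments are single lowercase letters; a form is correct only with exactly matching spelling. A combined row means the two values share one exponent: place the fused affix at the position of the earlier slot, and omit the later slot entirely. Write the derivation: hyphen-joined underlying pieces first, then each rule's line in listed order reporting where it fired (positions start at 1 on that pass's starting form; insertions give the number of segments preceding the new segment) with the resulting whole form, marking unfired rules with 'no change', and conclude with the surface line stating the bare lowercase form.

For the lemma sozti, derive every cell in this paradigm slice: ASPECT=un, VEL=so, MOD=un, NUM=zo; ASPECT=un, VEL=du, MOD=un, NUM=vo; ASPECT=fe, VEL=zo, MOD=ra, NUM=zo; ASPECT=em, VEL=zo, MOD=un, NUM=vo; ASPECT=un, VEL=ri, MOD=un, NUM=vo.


cell ASPECT=un, VEL=so, MOD=un, NUM=zo:
underlying: sozti-buk-za-pv-mn
1. o -> e, u -> i / F C0 _: fires at position(s) 7: soztibikzapvmn
2. b -> p, d -> t, g -> k, v -> f, z -> s / _ #: no change
surface: soztibikzapvmn

cell ASPECT=un, VEL=du, MOD=un, NUM=vo:
underlying: sozti-buk-za-tg-pda
1. o -> e, u -> i / F C0 _: fires at position(s) 7: soztibikzatgpda
2. b -> p, d -> t, g -> k, v -> f, z -> s / _ #: no change
surface: soztibikzatgpda

cell ASPECT=fe, VEL=zo, MOD=ra, NUM=zo:
underlying: sozti-fa-k-pv-dd
1. o -> e, u -> i / F C0 _: no change
2. b -> p, d -> t, g -> k, v -> f, z -> s / _ #: fires at position(s) 12: soztifakpvdt
surface: soztifakpvdt

cell ASPECT=em, VEL=zo, MOD=un, NUM=vo:
underlying: sozti-buk-til-tg-dd
1. o -> e, u -> i / F C0 _: fires at position(s) 7: soztibiktiltgdd
2. b -> p, d -> t, g -> k, v -> f, z -> s / _ #: fires at position(s) 15: soztibiktiltgdt
surface: soztibiktiltgdt

cell ASPECT=un, VEL=ri, MOD=un, NUM=vo:
underlying: sozti-buk-za-tg-k
1. o -> e, u -> i / F C0 _: fires at position(s) 7: soztibikzatgk
2. b -> p, d -> t, g -> k, v -> f, z -> s / _ #: no change
surface: soztibikzatgk


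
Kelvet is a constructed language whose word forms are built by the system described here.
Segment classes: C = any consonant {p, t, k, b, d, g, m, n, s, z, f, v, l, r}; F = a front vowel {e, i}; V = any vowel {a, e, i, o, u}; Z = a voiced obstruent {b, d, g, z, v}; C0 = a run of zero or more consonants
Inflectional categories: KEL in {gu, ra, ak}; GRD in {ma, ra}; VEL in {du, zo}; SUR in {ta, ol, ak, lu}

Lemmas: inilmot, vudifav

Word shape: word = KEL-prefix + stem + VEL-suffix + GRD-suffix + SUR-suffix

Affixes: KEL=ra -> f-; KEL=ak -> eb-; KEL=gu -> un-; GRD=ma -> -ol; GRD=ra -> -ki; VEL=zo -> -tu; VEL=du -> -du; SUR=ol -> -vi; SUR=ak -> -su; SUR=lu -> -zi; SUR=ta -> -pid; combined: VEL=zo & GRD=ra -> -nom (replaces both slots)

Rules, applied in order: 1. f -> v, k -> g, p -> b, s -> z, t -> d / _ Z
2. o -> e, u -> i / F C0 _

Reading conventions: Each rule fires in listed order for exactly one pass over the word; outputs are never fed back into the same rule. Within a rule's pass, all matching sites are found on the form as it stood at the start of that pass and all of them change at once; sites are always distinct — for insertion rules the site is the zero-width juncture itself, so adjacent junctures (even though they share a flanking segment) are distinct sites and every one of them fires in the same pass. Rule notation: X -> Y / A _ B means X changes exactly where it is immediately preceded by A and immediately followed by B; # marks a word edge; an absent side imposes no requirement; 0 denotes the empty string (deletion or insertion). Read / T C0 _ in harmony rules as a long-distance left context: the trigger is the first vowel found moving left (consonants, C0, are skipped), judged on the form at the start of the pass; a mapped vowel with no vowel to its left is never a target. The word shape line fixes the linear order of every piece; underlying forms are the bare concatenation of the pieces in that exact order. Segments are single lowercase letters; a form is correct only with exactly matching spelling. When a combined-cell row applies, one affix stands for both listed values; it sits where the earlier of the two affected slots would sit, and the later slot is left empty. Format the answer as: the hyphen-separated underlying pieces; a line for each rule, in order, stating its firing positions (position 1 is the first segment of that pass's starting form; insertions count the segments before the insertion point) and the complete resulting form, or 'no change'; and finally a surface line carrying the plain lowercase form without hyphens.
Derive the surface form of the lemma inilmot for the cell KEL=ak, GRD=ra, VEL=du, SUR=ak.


underlying: eb-inilmot-du-ki-su
1. f -> v, k -> g, p -> b, s -> z, t -> d / _ Z: fires at position(s) 9: ebinilmoddukisu
2. o -> e, u -> i / F C0 _: fires at position(s) 8, 15: ebinilmeddukisi
surface: ebinilmeddukisi


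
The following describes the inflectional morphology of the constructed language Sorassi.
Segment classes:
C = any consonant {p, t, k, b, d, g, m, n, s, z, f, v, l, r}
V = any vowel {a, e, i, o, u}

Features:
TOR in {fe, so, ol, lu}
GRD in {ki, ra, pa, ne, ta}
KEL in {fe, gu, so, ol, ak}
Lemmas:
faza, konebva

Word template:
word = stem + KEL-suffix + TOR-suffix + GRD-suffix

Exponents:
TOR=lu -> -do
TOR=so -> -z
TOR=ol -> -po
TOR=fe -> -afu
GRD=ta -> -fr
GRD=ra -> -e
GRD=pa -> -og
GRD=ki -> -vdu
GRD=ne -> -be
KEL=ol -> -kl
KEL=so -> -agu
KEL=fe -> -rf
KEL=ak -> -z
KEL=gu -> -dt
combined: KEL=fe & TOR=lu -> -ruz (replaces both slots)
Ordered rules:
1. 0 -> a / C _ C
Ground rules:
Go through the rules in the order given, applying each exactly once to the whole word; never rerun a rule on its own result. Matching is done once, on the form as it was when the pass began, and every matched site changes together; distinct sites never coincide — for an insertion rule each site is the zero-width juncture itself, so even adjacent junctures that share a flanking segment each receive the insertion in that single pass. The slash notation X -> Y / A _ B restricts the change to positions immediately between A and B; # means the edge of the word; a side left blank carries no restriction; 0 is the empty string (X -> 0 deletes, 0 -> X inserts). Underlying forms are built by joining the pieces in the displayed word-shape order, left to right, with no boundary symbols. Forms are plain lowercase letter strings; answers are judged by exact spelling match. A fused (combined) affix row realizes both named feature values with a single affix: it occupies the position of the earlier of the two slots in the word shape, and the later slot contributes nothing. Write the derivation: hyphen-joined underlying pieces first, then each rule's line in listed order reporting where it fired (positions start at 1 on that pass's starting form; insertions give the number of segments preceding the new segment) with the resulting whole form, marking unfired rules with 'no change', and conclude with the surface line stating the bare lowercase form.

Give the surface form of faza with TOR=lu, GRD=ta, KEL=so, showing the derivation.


underlying: faza-agu-do-fr
1. 0 -> a / C _ C: inserts after position(s) 10: fazaagudofar
surface: fazaagudofar


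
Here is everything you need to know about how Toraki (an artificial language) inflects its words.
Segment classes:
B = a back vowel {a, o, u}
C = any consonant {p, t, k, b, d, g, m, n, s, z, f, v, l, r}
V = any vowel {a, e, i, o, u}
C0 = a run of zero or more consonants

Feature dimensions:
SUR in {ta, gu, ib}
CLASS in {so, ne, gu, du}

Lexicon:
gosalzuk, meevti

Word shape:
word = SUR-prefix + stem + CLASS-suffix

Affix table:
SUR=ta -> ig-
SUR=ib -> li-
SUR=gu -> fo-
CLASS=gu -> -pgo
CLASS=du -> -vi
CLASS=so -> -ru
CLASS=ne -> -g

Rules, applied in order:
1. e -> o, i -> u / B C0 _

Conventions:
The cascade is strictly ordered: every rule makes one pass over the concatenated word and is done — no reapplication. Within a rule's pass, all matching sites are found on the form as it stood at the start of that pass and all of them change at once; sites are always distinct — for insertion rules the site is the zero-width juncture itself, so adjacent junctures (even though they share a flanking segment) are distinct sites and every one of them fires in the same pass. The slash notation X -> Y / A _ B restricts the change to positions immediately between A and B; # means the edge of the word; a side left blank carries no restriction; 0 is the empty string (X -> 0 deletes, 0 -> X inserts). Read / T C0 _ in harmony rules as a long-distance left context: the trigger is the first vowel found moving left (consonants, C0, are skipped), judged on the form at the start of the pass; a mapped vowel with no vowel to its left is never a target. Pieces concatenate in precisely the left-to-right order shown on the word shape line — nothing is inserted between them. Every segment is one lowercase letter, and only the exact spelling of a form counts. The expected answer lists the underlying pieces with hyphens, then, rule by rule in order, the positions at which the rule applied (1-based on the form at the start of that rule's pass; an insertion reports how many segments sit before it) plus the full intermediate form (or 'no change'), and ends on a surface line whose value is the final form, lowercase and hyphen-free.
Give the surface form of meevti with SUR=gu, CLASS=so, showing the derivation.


underlying: fo-meevti-ru
1. e -> o, i -> u / B C0 _: fires at position(s) 4: fomoevtiru
surface: fomoevtiru


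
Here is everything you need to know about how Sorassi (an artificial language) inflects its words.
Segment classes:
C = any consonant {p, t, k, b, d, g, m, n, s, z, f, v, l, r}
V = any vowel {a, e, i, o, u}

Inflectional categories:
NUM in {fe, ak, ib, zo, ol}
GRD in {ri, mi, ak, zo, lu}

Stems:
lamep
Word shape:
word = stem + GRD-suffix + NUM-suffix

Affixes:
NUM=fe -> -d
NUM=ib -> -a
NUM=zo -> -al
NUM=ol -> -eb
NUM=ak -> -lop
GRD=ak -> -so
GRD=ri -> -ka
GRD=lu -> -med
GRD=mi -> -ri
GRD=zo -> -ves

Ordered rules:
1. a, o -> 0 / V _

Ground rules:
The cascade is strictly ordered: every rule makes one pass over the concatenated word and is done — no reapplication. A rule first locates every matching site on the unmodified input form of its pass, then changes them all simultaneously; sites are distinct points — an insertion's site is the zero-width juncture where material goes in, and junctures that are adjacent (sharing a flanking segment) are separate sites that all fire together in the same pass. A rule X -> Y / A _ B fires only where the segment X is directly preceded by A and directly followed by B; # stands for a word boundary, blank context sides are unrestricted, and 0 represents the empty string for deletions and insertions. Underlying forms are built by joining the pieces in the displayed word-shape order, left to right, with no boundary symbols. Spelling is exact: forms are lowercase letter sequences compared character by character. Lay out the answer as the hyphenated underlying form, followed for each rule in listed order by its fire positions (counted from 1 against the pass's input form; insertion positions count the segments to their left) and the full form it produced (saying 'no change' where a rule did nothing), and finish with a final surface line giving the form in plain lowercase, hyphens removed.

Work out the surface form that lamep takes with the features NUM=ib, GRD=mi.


underlying: lamep-ri-a
1. a, o -> 0 / V _: fires at position(s) 8: lamepri
surface: lamepri


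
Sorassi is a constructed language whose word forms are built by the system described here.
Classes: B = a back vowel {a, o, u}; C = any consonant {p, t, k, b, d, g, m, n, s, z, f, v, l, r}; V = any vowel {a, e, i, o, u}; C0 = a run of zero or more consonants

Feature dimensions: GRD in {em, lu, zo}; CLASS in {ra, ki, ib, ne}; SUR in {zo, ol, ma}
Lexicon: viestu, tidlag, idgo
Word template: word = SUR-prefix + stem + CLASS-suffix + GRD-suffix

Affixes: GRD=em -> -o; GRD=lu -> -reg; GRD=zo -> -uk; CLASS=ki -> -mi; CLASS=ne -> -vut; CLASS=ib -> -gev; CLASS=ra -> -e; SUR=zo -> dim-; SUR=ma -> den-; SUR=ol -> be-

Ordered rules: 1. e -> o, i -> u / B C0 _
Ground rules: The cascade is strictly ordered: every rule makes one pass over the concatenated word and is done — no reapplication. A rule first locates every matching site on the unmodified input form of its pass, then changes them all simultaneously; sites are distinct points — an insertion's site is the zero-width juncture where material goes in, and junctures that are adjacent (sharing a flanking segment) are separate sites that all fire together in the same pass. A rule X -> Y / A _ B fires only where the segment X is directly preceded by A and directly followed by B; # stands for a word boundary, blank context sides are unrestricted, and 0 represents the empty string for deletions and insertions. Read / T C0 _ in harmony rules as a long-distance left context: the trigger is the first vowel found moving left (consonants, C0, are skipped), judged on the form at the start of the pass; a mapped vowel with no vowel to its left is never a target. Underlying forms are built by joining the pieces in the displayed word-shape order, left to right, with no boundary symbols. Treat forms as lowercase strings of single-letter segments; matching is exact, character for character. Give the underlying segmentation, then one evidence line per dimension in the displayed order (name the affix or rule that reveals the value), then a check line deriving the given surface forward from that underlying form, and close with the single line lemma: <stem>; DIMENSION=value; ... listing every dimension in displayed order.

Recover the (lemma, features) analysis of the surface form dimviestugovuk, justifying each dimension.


underlying: dim-viestu-gev-uk
GRD=zo - signalled by the affix -uk
CLASS=ib - signalled by the affix -gev
SUR=zo - signalled by the affix dim-
check: dimviestugevuk -> dimviestugovuk
lemma: viestu; GRD=zo; CLASS=ib; SUR=zo


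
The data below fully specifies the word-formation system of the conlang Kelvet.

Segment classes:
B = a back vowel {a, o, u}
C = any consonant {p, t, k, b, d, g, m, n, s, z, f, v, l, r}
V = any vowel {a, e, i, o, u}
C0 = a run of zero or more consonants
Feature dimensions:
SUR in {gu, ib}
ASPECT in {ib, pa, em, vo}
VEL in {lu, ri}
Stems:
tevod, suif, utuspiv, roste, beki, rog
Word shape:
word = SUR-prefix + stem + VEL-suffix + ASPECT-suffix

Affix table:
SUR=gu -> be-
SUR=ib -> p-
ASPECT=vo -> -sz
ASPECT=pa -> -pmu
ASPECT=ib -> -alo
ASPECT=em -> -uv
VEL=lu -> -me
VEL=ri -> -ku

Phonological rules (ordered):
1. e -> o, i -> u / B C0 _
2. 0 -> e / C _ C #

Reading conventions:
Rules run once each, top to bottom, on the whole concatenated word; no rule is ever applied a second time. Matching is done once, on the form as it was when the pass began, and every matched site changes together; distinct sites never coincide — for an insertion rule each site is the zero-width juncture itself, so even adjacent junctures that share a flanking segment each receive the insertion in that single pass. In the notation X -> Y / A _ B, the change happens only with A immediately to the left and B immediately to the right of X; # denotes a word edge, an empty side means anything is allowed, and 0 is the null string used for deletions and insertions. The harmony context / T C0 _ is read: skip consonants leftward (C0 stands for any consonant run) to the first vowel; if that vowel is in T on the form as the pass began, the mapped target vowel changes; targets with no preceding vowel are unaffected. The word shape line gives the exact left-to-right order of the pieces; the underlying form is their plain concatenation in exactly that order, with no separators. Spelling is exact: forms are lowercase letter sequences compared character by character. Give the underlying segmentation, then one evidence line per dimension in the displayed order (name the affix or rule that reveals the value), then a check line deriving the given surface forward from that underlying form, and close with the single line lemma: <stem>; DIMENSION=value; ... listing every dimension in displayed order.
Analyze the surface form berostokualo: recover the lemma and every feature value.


underlying: be-roste-ku-alo
SUR=gu - signalled by the affix be-
ASPECT=ib - signalled by the affix -alo
VEL=ri - signalled by the affix -ku
check: berostekualo -> berostokualo -> berostokualo
lemma: roste; SUR=gu; ASPECT=ib; VEL=ri


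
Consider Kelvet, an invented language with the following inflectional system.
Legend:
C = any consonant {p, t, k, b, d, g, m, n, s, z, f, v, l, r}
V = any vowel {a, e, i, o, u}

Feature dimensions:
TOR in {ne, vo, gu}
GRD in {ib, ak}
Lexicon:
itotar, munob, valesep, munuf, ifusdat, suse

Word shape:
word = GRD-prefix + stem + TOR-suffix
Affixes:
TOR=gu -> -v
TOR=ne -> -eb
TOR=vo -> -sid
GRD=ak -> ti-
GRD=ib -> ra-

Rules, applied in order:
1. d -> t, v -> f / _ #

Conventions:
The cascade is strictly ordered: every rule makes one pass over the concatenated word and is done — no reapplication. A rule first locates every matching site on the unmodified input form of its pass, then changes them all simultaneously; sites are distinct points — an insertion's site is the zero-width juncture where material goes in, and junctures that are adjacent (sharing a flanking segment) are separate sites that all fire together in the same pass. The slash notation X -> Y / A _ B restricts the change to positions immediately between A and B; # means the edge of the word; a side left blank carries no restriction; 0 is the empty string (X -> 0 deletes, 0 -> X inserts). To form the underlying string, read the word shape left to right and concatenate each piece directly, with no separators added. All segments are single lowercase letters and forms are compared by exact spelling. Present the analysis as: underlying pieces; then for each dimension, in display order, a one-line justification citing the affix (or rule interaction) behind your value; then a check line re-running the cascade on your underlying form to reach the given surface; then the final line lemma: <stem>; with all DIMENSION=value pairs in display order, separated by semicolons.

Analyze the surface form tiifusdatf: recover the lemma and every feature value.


underlying: ti-ifusdat-v
TOR=gu - signalled by the affix -v
GRD=ak - signalled by the affix ti-
check: tiifusdatv -> tiifusdatf
lemma: ifusdat; TOR=gu; GRD=ak


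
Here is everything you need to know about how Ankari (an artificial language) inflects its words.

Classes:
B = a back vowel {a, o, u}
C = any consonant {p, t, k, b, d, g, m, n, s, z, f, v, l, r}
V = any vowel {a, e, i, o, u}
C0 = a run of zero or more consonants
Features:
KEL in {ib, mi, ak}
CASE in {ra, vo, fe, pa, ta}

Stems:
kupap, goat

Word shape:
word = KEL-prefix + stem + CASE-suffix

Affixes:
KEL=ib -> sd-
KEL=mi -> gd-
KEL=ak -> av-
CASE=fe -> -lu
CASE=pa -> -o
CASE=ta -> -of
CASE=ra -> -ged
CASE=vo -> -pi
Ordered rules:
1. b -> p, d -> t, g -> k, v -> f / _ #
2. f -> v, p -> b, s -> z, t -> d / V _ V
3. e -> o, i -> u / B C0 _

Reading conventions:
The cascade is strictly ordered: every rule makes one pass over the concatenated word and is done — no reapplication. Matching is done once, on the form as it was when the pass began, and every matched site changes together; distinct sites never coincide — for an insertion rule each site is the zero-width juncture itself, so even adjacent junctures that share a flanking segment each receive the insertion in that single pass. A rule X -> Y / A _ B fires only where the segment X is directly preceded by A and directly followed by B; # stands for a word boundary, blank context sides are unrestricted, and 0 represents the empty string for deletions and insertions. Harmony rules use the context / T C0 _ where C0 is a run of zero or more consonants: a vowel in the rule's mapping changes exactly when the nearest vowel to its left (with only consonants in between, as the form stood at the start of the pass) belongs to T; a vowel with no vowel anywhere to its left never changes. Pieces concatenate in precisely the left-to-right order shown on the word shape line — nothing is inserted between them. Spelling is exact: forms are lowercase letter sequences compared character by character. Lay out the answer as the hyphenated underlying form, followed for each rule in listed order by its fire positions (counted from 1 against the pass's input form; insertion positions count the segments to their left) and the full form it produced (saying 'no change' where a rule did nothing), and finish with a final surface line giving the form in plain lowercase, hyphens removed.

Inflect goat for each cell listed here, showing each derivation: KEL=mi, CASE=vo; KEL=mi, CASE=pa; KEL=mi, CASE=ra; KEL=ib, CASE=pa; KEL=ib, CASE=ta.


cell KEL=mi, CASE=vo:
underlying: gd-goat-pi
1. b -> p, d -> t, g -> k, v -> f / _ #: no change
2. f -> v, p -> b, s -> z, t -> d / V _ V: no change
3. e -> o, i -> u / B C0 _: fires at position(s) 8: gdgoatpu
surface: gdgoatpu

cell KEL=mi, CASE=pa:
underlying: gd-goat-o
1. b -> p, d -> t, g -> k, v -> f / _ #: no change
2. f -> v, p -> b, s -> z, t -> d / V _ V: fires at position(s) 6: gdgoado
3. e -> o, i -> u / B C0 _: no change
surface: gdgoado

cell KEL=mi, CASE=ra:
underlying: gd-goat-ged
1. b -> p, d -> t, g -> k, v -> f / _ #: fires at position(s) 9: gdgoatget
2. f -> v, p -> b, s -> z, t -> d / V _ V: no change
3. e -> o, i -> u / B C0 _: fires at position(s) 8: gdgoatgot
surface: gdgoatgot

cell KEL=ib, CASE=pa:
underlying: sd-goat-o
1. b -> p, d -> t, g -> k, v -> f / _ #: no change
2. f -> v, p -> b, s -> z, t -> d / V _ V: fires at position(s) 6: sdgoado
3. e -> o, i -> u / B C0 _: no change
surface: sdgoado

cell KEL=ib, CASE=ta:
underlying: sd-goat-of
1. b -> p, d -> t, g -> k, v -> f / _ #: no change
2. f -> v, p -> b, s -> z, t -> d / V _ V: fires at position(s) 6: sdgoadof
3. e -> o, i -> u / B C0 _: no change
surface: sdgoadof


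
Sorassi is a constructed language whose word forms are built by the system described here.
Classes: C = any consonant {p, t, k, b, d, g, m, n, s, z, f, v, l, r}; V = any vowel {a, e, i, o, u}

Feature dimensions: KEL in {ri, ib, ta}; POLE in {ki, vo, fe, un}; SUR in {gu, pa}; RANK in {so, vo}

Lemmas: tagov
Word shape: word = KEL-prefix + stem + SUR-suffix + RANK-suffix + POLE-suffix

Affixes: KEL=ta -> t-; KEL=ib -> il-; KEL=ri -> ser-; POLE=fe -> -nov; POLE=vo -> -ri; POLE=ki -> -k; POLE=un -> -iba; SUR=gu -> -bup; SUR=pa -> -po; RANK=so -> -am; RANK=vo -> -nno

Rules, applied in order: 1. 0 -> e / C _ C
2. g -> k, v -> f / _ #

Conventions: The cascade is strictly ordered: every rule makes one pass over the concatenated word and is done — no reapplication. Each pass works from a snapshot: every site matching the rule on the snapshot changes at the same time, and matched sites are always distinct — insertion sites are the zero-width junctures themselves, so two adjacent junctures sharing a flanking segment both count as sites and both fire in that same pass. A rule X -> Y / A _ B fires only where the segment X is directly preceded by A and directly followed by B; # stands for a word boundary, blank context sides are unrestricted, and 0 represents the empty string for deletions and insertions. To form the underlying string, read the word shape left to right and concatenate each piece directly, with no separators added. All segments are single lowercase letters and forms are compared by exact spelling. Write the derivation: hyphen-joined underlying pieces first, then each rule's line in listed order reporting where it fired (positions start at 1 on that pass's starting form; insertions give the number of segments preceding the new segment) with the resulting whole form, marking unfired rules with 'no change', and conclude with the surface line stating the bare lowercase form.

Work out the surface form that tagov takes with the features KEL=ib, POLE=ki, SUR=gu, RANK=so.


underlying: il-tagov-bup-am-k
1. 0 -> e / C _ C: inserts after position(s) 2, 7, 12: iletagovebupamek
2. g -> k, v -> f / _ #: no change
surface: iletagovebupamek


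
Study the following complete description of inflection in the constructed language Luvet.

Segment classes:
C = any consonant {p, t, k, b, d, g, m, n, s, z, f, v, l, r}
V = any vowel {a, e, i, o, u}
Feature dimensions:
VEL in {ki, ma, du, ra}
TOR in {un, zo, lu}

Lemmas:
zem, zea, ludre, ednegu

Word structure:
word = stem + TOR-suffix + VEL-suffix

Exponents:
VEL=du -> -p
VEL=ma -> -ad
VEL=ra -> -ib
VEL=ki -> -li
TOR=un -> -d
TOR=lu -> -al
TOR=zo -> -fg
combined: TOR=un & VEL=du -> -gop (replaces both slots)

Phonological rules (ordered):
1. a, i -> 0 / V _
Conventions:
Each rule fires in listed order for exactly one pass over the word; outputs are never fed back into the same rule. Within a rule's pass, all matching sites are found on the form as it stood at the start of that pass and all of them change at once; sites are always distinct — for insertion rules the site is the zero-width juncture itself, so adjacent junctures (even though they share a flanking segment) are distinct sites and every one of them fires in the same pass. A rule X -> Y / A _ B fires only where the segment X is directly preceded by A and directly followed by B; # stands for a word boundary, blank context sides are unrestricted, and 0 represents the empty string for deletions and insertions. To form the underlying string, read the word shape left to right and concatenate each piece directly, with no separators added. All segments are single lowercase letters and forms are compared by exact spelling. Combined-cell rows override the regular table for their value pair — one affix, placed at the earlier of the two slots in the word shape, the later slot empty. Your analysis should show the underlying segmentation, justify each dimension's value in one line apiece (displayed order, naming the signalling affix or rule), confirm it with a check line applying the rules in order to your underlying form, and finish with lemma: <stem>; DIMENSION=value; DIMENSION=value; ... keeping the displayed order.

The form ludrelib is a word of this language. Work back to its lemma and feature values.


underlying: ludre-al-ib
VEL=ra - signalled by the affix -ib
TOR=lu - signalled by the affix -al
check: ludrealib -> ludrelib
lemma: ludre; VEL=ra; TOR=lu
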